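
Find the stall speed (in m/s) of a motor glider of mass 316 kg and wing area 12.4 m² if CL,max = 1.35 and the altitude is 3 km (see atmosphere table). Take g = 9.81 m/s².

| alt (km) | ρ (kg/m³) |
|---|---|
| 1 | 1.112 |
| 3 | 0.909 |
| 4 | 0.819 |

At 3 km, from the table: ρ = 0.909 kg/m³.
Stall occurs when L = W at CL,max. W = mg = 316 × 9.81 = 3100 N.
V_stall = √(2W/(ρ·S·CL,max)) = √(2 × 3100 / (0.909 × 12.4 × 1.35))
V_stall = √407.4 = 20.2 m/s

V_stall = 20.2 m/s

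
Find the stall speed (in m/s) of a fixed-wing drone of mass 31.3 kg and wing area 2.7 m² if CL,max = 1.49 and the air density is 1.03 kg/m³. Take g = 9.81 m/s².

V_stall = 12.2 m/s

Weight W = mg = 31.3 × 9.81 = 307.1 N.
V_stall = √(2W/(ρ·S·CL,max)) = √(2 × 307.1 / (1.03 × 2.7 × 1.49))
V_stall = √148.2 = 12.2 m/s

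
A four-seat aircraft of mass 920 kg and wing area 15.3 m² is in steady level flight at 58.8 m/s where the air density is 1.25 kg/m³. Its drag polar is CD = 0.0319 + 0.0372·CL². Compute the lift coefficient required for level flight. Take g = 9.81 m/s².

Level flight ⇒ L = W = m·g = 920 × 9.81 = 9025.2 N.
Dynamic pressure q = 0.5 × 1.25 × 58.8² = 2161 Pa.
Required CL = L/(qS) = 9025.2/(2161·15.3) = 0.273.

CL = 0.273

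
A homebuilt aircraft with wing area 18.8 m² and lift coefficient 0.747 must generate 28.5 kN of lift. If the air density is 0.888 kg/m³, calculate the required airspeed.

L = ½ρv²S·CL ⇒ v = √(2L/(ρ·S·CL))
v = √(2 × 28500 / (0.888 × 18.8 × 0.747)) = √4571 = 67.6 m/s

v = 67.6 m/s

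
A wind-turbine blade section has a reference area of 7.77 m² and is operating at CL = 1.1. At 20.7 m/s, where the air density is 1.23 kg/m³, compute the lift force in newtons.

L = ½ρv²S·CL = ½ × 1.23 × 20.7² × 7.77 × 1.1 = 2250 N

L = 2250 N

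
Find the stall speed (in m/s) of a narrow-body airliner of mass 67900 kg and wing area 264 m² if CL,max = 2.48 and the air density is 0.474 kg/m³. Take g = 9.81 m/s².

Weight W = mg = 67900 × 9.81 = 6.661×10^5 N.
V_stall = √(2W/(ρ·S·CL,max)) = √(2 × 6.661×10^5 / (0.474 × 264 × 2.48))
V_stall = √4293 = 65.5 m/s

V_stall = 65.5 m/s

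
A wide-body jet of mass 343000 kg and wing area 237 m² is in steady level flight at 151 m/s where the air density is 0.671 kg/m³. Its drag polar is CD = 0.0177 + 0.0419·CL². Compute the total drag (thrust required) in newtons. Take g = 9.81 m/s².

D = 2.94×10^5 N

Level flight ⇒ L = W = m·g = 343000 × 9.81 = 3.3648×10^6 N.
q = ½ρv² = ½ × 0.671 × 151² = 7650 Pa.
CL = 2W/(ρv²S) = 2×3.3648×10^6/(0.671×151²×237) = 1.856.
CD = 0.0177 + 0.0419 × 1.856² = 0.162.
D = q·S·CD = 7650 × 237 × 0.162 = 2.938×10^5 N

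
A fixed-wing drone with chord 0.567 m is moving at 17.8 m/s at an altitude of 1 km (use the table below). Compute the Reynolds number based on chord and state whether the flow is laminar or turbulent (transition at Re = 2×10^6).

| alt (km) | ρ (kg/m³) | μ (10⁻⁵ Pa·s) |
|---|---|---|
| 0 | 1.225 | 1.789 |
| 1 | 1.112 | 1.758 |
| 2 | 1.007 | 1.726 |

At 1 km, from the table: ρ = 1.112 kg/m³, μ = 1.758×10⁻⁵ Pa·s.
Re = ρ·v·c/μ = 1.112 × 17.8 × 0.567 / (1.758×10⁻⁵) = 6.38×10^5
Since 6.38×10^5 < 2×10^6, the flow is laminar.

Re = 6.38×10^5 (laminar)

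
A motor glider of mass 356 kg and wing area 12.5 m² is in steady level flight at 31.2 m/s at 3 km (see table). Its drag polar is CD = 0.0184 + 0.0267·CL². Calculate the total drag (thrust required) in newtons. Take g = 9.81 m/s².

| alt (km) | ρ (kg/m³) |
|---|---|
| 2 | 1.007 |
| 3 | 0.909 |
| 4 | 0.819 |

D = 161 N

At 3 km, from the table: ρ = 0.909 kg/m³.
Level flight ⇒ L = W = m·g = 356 × 9.81 = 3492.4 N.
q = ½ρv² = ½ × 0.909 × 31.2² = 442.4 Pa.
CL = 2W/(ρv²S) = 2×3492.4/(0.909×31.2²×12.5) = 0.6315.
CD = 0.0184 + 0.0267 × 0.6315² = 0.02905.
D = q·S·CD = 442.4 × 12.5 × 0.02905 = 160.6 N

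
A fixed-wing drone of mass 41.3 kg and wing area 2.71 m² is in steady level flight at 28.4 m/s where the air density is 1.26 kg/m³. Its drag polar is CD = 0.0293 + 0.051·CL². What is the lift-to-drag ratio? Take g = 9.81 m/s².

Weight W = mg = 41.3 × 9.81 = 405.15 N; in level flight L = W.
q = ½ρv² = ½ × 1.26 × 28.4² = 508.1 Pa.
Required CL = L/(qS) = 405.15/(508.1·2.71) = 0.2942.
CD = 0.0293 + 0.051 × 0.2942² = 0.03371.
L/D = CL/CD = 0.2942 / 0.03371 = 8.73

L/D = 8.73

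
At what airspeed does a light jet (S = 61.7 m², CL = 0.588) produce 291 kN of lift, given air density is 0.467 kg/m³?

v = 185 m/s

L = ½ρv²S·CL ⇒ v = √(2L/(ρ·S·CL))
v = √(2 × 2.91×10^5 / (0.467 × 61.7 × 0.588)) = √34350 = 185 m/s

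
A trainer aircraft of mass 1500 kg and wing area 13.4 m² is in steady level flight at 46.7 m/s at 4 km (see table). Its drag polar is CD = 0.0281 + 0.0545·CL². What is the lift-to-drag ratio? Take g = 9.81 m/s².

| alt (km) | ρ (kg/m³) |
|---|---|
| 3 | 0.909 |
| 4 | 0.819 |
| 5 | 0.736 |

At 4 km, from the table: ρ = 0.819 kg/m³.
In steady level flight, lift balances weight: W = mg = 1500 × 9.81 = 14715 N.
Dynamic pressure q = 0.5 × 0.819 × 46.7² = 893.1 Pa.
CL = W/(q·S) = 14715 / (893.1 × 13.4) = 1.23.
CD = 0.0281 + 0.0545 × 1.23² = 0.1105.
L/D = CL/CD = 1.23 / 0.1105 = 11.1

L/D = 11.1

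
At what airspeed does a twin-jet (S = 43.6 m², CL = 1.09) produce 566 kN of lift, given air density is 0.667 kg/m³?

L = ½ρv²S·CL ⇒ v = √(2L/(ρ·S·CL))
v = √(2 × 5.66×10^5 / (0.667 × 43.6 × 1.09)) = √35710 = 189 m/s

v = 189 m/s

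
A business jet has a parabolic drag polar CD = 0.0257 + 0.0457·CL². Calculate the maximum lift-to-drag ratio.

(L/D)max = 14.6

For CD = CD0 + K·CL², (L/D)max occurs at CL* = √(CD0/K) and equals 1/(2√(K·CD0)).
(L/D)max = 1/(2√(0.0457 × 0.0257)) = 1/(2 × 0.03427) = 14.6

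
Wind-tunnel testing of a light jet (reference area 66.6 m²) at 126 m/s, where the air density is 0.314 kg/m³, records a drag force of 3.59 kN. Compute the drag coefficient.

CD = 0.0216

From D = ½ρv²S·CD, rearranging gives CD = 2D/(ρv²S).
CD = 2 × 3590 / (0.314 × 126² × 66.6) = 0.0216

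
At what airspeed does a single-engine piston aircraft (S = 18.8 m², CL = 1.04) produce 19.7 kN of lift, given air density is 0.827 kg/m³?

L = ½ρv²S·CL ⇒ v = √(2L/(ρ·S·CL))
v = √(2 × 19700 / (0.827 × 18.8 × 1.04)) = √2437 = 49.4 m/s

v = 49.4 m/s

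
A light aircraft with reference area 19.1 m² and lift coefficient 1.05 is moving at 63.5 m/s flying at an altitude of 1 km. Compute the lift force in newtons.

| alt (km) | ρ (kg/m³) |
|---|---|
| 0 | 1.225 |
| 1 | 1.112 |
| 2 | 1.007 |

At 1 km, from the table: ρ = 1.112 kg/m³.
Dynamic pressure q = ½ρv² = ½ × 1.112 × 63.5² = 2242 Pa.
L = q·S·CL = 2242 × 19.1 × 1.05 = 45000 N ≈ 45 kN

L = 45000 N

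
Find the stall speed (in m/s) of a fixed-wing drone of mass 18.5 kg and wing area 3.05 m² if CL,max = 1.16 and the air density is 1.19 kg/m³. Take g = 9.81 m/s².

V_stall = 9.29 m/s

At stall, lift equals weight: L = W = m·g = 18.5 × 9.81 = 181.5 N.
V_stall = √(2W/(ρ·S·CL,max)) = √(2 × 181.5 / (1.19 × 3.05 × 1.16))
V_stall = √86.21 = 9.29 m/s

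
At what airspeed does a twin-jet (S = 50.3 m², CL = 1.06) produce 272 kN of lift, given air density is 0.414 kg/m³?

L = ½ρv²S·CL ⇒ v = √(2L/(ρ·S·CL))
v = √(2 × 2.72×10^5 / (0.414 × 50.3 × 1.06)) = √24640 = 157 m/s

v = 157 m/s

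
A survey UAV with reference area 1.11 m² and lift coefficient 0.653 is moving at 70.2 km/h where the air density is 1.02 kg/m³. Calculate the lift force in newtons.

L = 141 N

Convert speed: v = 70.2 km/h ÷ 3.6 = 19.5 m/s.
L = ½ρv²S·CL = ½ × 1.02 × 19.5² × 1.11 × 0.653 = 141 N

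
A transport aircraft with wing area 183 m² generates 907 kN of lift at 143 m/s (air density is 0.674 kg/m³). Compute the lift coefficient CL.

From L = ½ρv²S·CL, rearranging gives CL = 2L/(ρv²S).
CL = 2 × 9.07×10^5 / (0.674 × 143² × 183) = 0.719

CL = 0.719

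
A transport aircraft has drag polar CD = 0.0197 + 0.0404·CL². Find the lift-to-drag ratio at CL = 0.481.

L/D = 16.6

CD = 0.0197 + 0.0404 × 0.481² = 0.02905
L/D = CL/CD = 0.481 / 0.02905 = 16.6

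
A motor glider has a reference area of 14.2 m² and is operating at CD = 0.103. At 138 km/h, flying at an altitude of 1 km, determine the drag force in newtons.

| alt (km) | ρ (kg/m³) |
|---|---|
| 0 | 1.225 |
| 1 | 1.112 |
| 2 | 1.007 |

D = 1190 N

At 1 km, from the table: ρ = 1.112 kg/m³.
Convert speed: v = 138 km/h ÷ 3.6 = 38.33 m/s.
Dynamic pressure q = ½ρv² = ½ × 1.112 × 38.33² = 817 Pa.
D = q·S·CD = 817 × 14.2 × 0.103 = 1190 N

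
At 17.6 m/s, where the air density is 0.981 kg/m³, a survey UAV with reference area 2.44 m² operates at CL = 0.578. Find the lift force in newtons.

Dynamic pressure q = ½ρv² = ½ × 0.981 × 17.6² = 151.9 Pa.
L = q·S·CL = 151.9 × 2.44 × 0.578 = 214 N

L = 214 N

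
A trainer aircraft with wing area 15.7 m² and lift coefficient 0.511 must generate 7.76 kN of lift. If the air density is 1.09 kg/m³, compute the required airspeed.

v = 42.1 m/s

L = ½ρv²S·CL ⇒ v = √(2L/(ρ·S·CL))
v = √(2 × 7760 / (1.09 × 15.7 × 0.511)) = √1775 = 42.1 m/s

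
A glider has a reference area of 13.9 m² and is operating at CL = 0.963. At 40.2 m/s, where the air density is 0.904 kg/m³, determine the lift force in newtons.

L = ½ρv²S·CL = ½ × 0.904 × 40.2² × 13.9 × 0.963 = 9780 N ≈ 9.78 kN

L = 9780 N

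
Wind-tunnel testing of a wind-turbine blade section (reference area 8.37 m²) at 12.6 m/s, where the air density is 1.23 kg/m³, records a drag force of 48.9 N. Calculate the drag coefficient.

CD = 0.0598

From D = ½ρv²S·CD, rearranging gives CD = 2D/(ρv²S).
CD = 2 × 48.9 / (1.23 × 12.6² × 8.37) = 0.0598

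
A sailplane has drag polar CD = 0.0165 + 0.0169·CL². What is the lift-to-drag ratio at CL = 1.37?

CD = 0.0165 + 0.0169 × 1.37² = 0.04822
L/D = CL/CD = 1.37 / 0.04822 = 28.4

L/D = 28.4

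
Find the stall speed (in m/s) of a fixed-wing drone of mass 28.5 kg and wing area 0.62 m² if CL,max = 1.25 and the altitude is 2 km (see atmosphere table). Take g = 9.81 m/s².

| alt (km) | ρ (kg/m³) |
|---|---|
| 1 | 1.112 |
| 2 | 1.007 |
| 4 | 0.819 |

V_stall = 26.8 m/s

At 2 km, from the table: ρ = 1.007 kg/m³.
Stall occurs when L = W at CL,max. W = mg = 28.5 × 9.81 = 279.6 N.
From L = ½ρV²S·CL,max = W: V_stall = √(2W/(ρSCL,max)) = √(2·279.6/(1.007·0.62·1.25))
V_stall = √716.5 = 26.8 m/s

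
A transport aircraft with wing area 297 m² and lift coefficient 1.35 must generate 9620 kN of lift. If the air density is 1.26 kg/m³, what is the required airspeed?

L = ½ρv²S·CL ⇒ v = √(2L/(ρ·S·CL))
v = √(2 × 9.62×10^6 / (1.26 × 297 × 1.35)) = √38080 = 195 m/s

v = 195 m/s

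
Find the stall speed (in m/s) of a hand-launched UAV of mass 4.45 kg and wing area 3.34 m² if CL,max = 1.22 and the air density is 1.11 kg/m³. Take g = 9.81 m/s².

V_stall = 4.39 m/s

Stall occurs when L = W at CL,max. W = mg = 4.45 × 9.81 = 43.65 N.
V_stall = √(2W/(ρ·S·CL,max)) = √(2 × 43.65 / (1.11 × 3.34 × 1.22))
V_stall = √19.3 = 4.39 m/s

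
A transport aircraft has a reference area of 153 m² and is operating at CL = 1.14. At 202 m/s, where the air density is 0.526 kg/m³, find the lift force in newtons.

L = ½ρv²S·CL = ½ × 0.526 × 202² × 153 × 1.14 = 1.87×10^6 N ≈ 1870 kN

L = 1.87×10^6 N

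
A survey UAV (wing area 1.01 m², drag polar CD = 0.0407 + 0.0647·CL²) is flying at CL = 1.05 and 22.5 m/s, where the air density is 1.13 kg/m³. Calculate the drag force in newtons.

CD = 0.0407 + 0.0647 × 1.05² = 0.112
D = ½ρv²S·CD = ½ × 1.13 × 22.5² × 1.01 × 0.112 = 32.4 N

D = 32.4 N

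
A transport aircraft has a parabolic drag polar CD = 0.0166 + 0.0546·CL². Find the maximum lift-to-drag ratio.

(L/D)max = 16.6

For CD = CD0 + K·CL², (L/D)max occurs at CL* = √(CD0/K) and equals 1/(2√(K·CD0)).
(L/D)max = 1/(2√(0.0546 × 0.0166)) = 1/(2 × 0.03011) = 16.6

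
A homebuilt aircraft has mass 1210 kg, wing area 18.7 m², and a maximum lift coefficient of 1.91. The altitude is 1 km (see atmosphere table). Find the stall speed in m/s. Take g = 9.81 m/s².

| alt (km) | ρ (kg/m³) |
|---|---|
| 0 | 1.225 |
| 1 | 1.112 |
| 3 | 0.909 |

At 1 km, from the table: ρ = 1.112 kg/m³.
Stall occurs when L = W at CL,max. W = mg = 1210 × 9.81 = 11870 N.
From L = ½ρV²S·CL,max = W: V_stall = √(2W/(ρSCL,max)) = √(2·11870/(1.112·18.7·1.91))
V_stall = √597.7 = 24.4 m/s

V_stall = 24.4 m/s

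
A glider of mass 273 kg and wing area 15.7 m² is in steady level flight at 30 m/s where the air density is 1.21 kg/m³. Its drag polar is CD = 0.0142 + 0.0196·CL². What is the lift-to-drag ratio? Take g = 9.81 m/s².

In steady level flight, lift balances weight: W = mg = 273 × 9.81 = 2678.1 N.
Dynamic pressure q = 0.5 × 1.21 × 30² = 544.5 Pa.
CL = W/(q·S) = 2678.1 / (544.5 × 15.7) = 0.3133.
CD = 0.0142 + 0.0196 × 0.3133² = 0.01612.
L/D = CL/CD = 0.3133 / 0.01612 = 19.4

L/D = 19.4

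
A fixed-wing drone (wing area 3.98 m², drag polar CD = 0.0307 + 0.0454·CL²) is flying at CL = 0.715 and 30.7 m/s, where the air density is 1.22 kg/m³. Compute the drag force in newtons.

D = 123 N

CD = 0.0307 + 0.0454 × 0.715² = 0.05391
D = ½ρv²S·CD = ½ × 1.22 × 30.7² × 3.98 × 0.05391 = 123 N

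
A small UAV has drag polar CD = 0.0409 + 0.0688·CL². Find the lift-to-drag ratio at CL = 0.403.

L/D = 7.74

CD = 0.0409 + 0.0688 × 0.403² = 0.05207
L/D = CL/CD = 0.403 / 0.05207 = 7.74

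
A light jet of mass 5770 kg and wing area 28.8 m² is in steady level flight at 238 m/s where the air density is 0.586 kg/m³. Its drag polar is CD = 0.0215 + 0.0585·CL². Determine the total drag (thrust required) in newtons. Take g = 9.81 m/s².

In steady level flight, lift balances weight: W = mg = 5770 × 9.81 = 56604 N.
q = ½ρv² = ½ × 0.586 × 238² = 16600 Pa.
Required CL = L/(qS) = 56604/(16600·28.8) = 0.1184.
CD = 0.0215 + 0.0585 × 0.1184² = 0.02232.
D = q·S·CD = 16600 × 28.8 × 0.02232 = 10670 N

D = 10700 N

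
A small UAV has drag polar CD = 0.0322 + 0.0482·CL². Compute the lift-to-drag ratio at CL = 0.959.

CD = 0.0322 + 0.0482 × 0.959² = 0.07653
L/D = CL/CD = 0.959 / 0.07653 = 12.5

L/D = 12.5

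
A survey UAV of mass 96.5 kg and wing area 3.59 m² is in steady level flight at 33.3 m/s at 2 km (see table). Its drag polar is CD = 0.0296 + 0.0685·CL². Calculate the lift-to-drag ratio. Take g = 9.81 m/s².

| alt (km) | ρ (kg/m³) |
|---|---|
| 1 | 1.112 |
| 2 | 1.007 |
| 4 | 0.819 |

At 2 km, from the table: ρ = 1.007 kg/m³.
In steady level flight, lift balances weight: W = mg = 96.5 × 9.81 = 946.67 N.
q = ½ρv² = ½ × 1.007 × 33.3² = 558.3 Pa.
CL = W/(q·S) = 946.67 / (558.3 × 3.59) = 0.4723.
CD = 0.0296 + 0.0685 × 0.4723² = 0.04488.
L/D = CL/CD = 0.4723 / 0.04488 = 10.5

L/D = 10.5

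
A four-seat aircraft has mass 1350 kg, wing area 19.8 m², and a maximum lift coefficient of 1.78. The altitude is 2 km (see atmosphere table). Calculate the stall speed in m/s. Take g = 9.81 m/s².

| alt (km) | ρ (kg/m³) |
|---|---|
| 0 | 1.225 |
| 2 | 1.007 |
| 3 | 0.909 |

V_stall = 27.3 m/s

At 2 km, from the table: ρ = 1.007 kg/m³.
Stall occurs when L = W at CL,max. W = mg = 1350 × 9.81 = 13240 N.
From L = ½ρV²S·CL,max = W: V_stall = √(2W/(ρSCL,max)) = √(2·13240/(1.007·19.8·1.78))
V_stall = √746.3 = 27.3 m/s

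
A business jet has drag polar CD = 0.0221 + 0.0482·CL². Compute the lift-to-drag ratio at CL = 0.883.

L/D = 14.8

CD = 0.0221 + 0.0482 × 0.883² = 0.05968
L/D = CL/CD = 0.883 / 0.05968 = 14.8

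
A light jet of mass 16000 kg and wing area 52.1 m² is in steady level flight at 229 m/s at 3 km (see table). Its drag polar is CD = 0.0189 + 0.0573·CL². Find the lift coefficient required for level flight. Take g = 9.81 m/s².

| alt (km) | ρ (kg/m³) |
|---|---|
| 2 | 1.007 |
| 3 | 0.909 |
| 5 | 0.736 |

At 3 km, from the table: ρ = 0.909 kg/m³.
Weight W = mg = 16000 × 9.81 = 1.5696×10^5 N; in level flight L = W.
Dynamic pressure q = 0.5 × 0.909 × 229² = 23830 Pa.
CL = 2W/(ρv²S) = 2×1.5696×10^5/(0.909×229²×52.1) = 0.1264.

CL = 0.126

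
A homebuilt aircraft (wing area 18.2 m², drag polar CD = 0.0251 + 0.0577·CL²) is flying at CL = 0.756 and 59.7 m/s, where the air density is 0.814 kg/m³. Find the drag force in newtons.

D = 1530 N

CD = 0.0251 + 0.0577 × 0.756² = 0.05808
D = ½ρv²S·CD = ½ × 0.814 × 59.7² × 18.2 × 0.05808 = 1530 N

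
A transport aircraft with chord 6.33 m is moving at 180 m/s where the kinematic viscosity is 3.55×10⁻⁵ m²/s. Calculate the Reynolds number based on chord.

Re = v·c/ν = 180 × 6.33 / (3.55×10⁻⁵) = 3.21×10^7

Re = 3.21×10^7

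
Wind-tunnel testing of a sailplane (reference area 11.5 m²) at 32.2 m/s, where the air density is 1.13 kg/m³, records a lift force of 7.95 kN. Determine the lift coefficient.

From L = ½ρv²S·CL, rearranging gives CL = 2L/(ρv²S).
CL = 2 × 7950 / (1.13 × 32.2² × 11.5) = 1.18

CL = 1.18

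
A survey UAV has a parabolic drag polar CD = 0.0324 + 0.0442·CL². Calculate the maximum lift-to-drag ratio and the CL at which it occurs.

(L/D)max = 13.2, at CL = 0.856

For CD = CD0 + K·CL², (L/D)max occurs at CL* = √(CD0/K) and equals 1/(2√(K·CD0)).
(L/D)max = 1/(2√(0.0442 × 0.0324)) = 1/(2 × 0.03784) = 13.2
CL* = √(0.0324/0.0442) = 0.856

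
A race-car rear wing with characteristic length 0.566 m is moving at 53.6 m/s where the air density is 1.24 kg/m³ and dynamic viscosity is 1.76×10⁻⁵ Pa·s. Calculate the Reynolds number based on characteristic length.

Re = 2.14×10^6

Re = ρ·v·c/μ = 1.24 × 53.6 × 0.566 / (1.76×10⁻⁵) = 2.14×10^6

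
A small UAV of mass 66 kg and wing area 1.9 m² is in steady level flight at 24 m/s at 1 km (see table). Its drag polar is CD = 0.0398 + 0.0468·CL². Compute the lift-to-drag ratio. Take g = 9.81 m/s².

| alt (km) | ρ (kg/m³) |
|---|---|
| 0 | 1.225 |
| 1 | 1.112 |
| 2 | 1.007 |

At 1 km, from the table: ρ = 1.112 kg/m³.
Weight W = mg = 66 × 9.81 = 647.46 N; in level flight L = W.
q = ½ρv² = ½ × 1.112 × 24² = 320.3 Pa.
Required CL = L/(qS) = 647.46/(320.3·1.9) = 1.064.
CD = 0.0398 + 0.0468 × 1.064² = 0.09279.
L/D = CL/CD = 1.064 / 0.09279 = 11.5

L/D = 11.5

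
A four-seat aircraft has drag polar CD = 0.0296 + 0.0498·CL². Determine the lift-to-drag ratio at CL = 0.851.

L/D = 13

CD = 0.0296 + 0.0498 × 0.851² = 0.06567
L/D = CL/CD = 0.851 / 0.06567 = 13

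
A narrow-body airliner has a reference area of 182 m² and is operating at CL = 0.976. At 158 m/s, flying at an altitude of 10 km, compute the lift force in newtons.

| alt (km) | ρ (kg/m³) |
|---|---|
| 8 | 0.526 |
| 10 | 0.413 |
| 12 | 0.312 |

At 10 km, from the table: ρ = 0.413 kg/m³.
L = ½ρv²S·CL = ½ × 0.413 × 158² × 182 × 0.976 = 9.16×10^5 N ≈ 916 kN

L = 9.16×10^5 N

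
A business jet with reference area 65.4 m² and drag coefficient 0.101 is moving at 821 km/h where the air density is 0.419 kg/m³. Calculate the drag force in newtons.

D = 72000 N

Convert speed: v = 821 km/h ÷ 3.6 = 228.1 m/s.
Dynamic pressure q = ½ρv² = ½ × 0.419 × 228.1² = 10900 Pa.
D = q·S·CD = 10900 × 65.4 × 0.101 = 72000 N ≈ 72 kN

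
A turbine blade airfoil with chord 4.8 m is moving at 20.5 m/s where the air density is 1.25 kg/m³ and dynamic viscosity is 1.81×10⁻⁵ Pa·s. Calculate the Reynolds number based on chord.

Re = 6.8×10^6

Re = ρ·v·c/μ = 1.25 × 20.5 × 4.8 / (1.81×10⁻⁵) = 6.8×10^6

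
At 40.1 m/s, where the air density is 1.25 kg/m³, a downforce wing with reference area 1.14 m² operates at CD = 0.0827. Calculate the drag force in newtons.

D = ½ρv²S·CD = ½ × 1.25 × 40.1² × 1.14 × 0.0827 = 94.7 N

D = 94.7 N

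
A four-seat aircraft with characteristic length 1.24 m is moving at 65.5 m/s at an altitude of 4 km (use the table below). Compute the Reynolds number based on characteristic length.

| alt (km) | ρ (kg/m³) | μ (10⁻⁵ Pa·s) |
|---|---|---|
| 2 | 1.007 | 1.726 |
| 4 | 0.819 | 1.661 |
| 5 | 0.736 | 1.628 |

At 4 km, from the table: ρ = 0.819 kg/m³, μ = 1.661×10⁻⁵ Pa·s.
Re = ρ·v·c/μ = 0.819 × 65.5 × 1.24 / (1.661×10⁻⁵) = 4×10^6

Re = 4×10^6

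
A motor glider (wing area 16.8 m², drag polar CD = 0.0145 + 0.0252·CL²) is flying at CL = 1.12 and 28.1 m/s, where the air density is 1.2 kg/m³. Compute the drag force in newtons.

CD = 0.0145 + 0.0252 × 1.12² = 0.04611
D = ½ρv²S·CD = ½ × 1.2 × 28.1² × 16.8 × 0.04611 = 367 N

D = 367 N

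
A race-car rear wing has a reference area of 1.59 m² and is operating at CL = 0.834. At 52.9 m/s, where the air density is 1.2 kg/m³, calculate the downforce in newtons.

L = 2230 N

Dynamic pressure q = ½ρv² = ½ × 1.2 × 52.9² = 1679 Pa.
L = q·S·CL = 1679 × 1.59 × 0.834 = 2230 N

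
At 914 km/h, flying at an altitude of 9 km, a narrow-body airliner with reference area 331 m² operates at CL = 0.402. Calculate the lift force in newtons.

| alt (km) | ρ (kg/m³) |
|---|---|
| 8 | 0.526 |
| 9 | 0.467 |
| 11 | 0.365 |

L = 2×10^6 N

At 9 km, from the table: ρ = 0.467 kg/m³.
Convert speed: v = 914 km/h ÷ 3.6 = 253.9 m/s.
Dynamic pressure q = ½ρv² = ½ × 0.467 × 253.9² = 15050 Pa.
L = q·S·CL = 15050 × 331 × 0.402 = 2×10^6 N ≈ 2000 kN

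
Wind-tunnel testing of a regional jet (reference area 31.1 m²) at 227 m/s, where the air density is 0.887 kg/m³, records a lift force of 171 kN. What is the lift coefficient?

CL = 0.241

From L = ½ρv²S·CL, rearranging gives CL = 2L/(ρv²S).
CL = 2 × 1.71×10^5 / (0.887 × 227² × 31.1) = 0.241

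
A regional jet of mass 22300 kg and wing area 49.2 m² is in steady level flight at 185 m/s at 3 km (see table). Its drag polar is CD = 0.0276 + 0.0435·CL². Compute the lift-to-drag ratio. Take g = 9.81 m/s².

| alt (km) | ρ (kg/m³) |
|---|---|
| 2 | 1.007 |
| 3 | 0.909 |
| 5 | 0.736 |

L/D = 9.18

At 3 km, from the table: ρ = 0.909 kg/m³.
In steady level flight, lift balances weight: W = mg = 22300 × 9.81 = 2.1876×10^5 N.
Dynamic pressure q = 0.5 × 0.909 × 185² = 15560 Pa.
Required CL = L/(qS) = 2.1876×10^5/(15560·49.2) = 0.2858.
CD = 0.0276 + 0.0435 × 0.2858² = 0.03115.
L/D = CL/CD = 0.2858 / 0.03115 = 9.18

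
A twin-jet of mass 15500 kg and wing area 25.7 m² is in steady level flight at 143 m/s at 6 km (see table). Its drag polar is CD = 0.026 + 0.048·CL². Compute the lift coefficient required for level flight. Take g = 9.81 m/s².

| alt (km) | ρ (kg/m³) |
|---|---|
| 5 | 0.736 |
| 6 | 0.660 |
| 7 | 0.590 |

At 6 km, from the table: ρ = 0.660 kg/m³.
Weight W = mg = 15500 × 9.81 = 1.5206×10^5 N; in level flight L = W.
q = ½ρv² = ½ × 0.66 × 143² = 6748 Pa.
CL = W/(q·S) = 1.5206×10^5 / (6748 × 25.7) = 0.8768.

CL = 0.877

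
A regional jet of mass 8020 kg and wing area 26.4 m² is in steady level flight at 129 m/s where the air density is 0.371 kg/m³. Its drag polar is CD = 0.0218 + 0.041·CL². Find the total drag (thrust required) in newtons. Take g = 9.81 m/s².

Weight W = mg = 8020 × 9.81 = 78676 N; in level flight L = W.
q = ½ρv² = ½ × 0.371 × 129² = 3087 Pa.
Required CL = L/(qS) = 78676/(3087·26.4) = 0.9654.
CD = 0.0218 + 0.041 × 0.9654² = 0.06001.
D = q·S·CD = 3087 × 26.4 × 0.06001 = 4891 N

D = 4890 N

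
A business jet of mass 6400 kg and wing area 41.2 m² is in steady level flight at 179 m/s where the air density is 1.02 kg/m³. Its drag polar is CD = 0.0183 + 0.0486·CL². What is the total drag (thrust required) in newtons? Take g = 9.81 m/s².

D = 12600 N

In steady level flight, lift balances weight: W = mg = 6400 × 9.81 = 62784 N.
q = ½ρv² = ½ × 1.02 × 179² = 16340 Pa.
CL = W/(q·S) = 62784 / (16340 × 41.2) = 0.09326.
CD = 0.0183 + 0.0486 × 0.09326² = 0.01872.
D = q·S·CD = 16340 × 41.2 × 0.01872 = 12600 N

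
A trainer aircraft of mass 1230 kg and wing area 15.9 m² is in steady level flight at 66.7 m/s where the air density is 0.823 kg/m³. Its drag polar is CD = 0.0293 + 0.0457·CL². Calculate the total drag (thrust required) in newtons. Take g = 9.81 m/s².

D = 1080 N

In steady level flight, lift balances weight: W = mg = 1230 × 9.81 = 12066 N.
q = ½ρv² = ½ × 0.823 × 66.7² = 1831 Pa.
Required CL = L/(qS) = 12066/(1831·15.9) = 0.4145.
CD = 0.0293 + 0.0457 × 0.4145² = 0.03715.
D = q·S·CD = 1831 × 15.9 × 0.03715 = 1081 N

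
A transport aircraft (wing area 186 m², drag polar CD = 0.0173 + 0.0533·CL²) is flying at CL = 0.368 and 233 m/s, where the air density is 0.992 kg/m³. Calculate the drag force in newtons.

CD = 0.0173 + 0.0533 × 0.368² = 0.02452
D = ½ρv²S·CD = ½ × 0.992 × 233² × 186 × 0.02452 = 1.23×10^5 N

D = 1.23×10^5 N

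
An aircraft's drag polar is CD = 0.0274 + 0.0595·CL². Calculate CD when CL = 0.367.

CD = 0.0354

CD = 0.0274 + 0.0595 × 0.367² = 0.0274 + 0.008014 = 0.0354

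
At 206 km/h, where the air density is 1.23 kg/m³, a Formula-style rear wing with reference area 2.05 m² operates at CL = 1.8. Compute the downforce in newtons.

L = 7430 N

Convert speed: v = 206 km/h ÷ 3.6 = 57.22 m/s.
Dynamic pressure q = ½ρv² = ½ × 1.23 × 57.22² = 2014 Pa.
L = q·S·CL = 2014 × 2.05 × 1.8 = 7430 N ≈ 7.43 kN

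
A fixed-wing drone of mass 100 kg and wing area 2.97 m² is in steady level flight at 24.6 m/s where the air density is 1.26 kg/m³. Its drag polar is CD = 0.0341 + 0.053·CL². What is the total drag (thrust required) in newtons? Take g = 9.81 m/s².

D = 83.7 N

Weight W = mg = 100 × 9.81 = 981 N; in level flight L = W.
q = ½ρv² = ½ × 1.26 × 24.6² = 381.3 Pa.
CL = W/(q·S) = 981 / (381.3 × 2.97) = 0.8664.
CD = 0.0341 + 0.053 × 0.8664² = 0.07388.
D = q·S·CD = 381.3 × 2.97 × 0.07388 = 83.66 N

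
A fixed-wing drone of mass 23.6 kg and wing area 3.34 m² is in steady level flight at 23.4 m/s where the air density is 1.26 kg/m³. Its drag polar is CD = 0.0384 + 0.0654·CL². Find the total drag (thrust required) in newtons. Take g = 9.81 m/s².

Level flight ⇒ L = W = m·g = 23.6 × 9.81 = 231.52 N.
q = ½ρv² = ½ × 1.26 × 23.4² = 345 Pa.
CL = 2W/(ρv²S) = 2×231.52/(1.26×23.4²×3.34) = 0.2009.
CD = 0.0384 + 0.0654 × 0.2009² = 0.04104.
D = q·S·CD = 345 × 3.34 × 0.04104 = 47.29 N

D = 47.3 N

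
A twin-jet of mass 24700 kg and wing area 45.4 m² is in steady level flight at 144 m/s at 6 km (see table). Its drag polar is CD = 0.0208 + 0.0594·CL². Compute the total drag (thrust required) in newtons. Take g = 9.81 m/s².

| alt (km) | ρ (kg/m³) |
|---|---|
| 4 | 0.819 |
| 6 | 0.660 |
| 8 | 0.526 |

At 6 km, from the table: ρ = 0.660 kg/m³.
Weight W = mg = 24700 × 9.81 = 2.4231×10^5 N; in level flight L = W.
Dynamic pressure q = 0.5 × 0.66 × 144² = 6843 Pa.
CL = 2W/(ρv²S) = 2×2.4231×10^5/(0.66×144²×45.4) = 0.78.
CD = 0.0208 + 0.0594 × 0.78² = 0.05694.
D = q·S·CD = 6843 × 45.4 × 0.05694 = 17690 N

D = 17700 N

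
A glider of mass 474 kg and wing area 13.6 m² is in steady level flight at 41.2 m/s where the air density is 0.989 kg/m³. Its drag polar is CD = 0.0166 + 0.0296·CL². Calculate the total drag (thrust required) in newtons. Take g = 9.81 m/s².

In steady level flight, lift balances weight: W = mg = 474 × 9.81 = 4649.9 N.
q = ½ρv² = ½ × 0.989 × 41.2² = 839.4 Pa.
Required CL = L/(qS) = 4649.9/(839.4·13.6) = 0.4073.
CD = 0.0166 + 0.0296 × 0.4073² = 0.02151.
D = q·S·CD = 839.4 × 13.6 × 0.02151 = 245.6 N

D = 246 N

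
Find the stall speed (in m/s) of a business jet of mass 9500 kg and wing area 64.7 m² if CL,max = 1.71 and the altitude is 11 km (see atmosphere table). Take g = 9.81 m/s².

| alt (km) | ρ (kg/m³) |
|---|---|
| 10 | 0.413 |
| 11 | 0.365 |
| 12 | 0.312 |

V_stall = 67.9 m/s

At 11 km, from the table: ρ = 0.365 kg/m³.
Weight W = mg = 9500 × 9.81 = 93200 N.
From L = ½ρV²S·CL,max = W: V_stall = √(2W/(ρSCL,max)) = √(2·93200/(0.365·64.7·1.71))
V_stall = √4616 = 67.9 m/s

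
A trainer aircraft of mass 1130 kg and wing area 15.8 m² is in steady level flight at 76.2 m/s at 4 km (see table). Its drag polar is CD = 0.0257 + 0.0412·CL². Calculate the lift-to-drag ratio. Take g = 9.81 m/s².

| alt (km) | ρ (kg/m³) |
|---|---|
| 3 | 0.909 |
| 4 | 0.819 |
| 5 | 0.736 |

At 4 km, from the table: ρ = 0.819 kg/m³.
Weight W = mg = 1130 × 9.81 = 11085 N; in level flight L = W.
Dynamic pressure q = 0.5 × 0.819 × 76.2² = 2378 Pa.
CL = 2W/(ρv²S) = 2×11085/(0.819×76.2²×15.8) = 0.2951.
CD = 0.0257 + 0.0412 × 0.2951² = 0.02929.
L/D = CL/CD = 0.2951 / 0.02929 = 10.1

L/D = 10.1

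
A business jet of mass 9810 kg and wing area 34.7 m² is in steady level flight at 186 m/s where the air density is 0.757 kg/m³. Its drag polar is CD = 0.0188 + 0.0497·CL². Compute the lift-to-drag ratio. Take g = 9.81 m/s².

Level flight ⇒ L = W = m·g = 9810 × 9.81 = 96236 N.
q = ½ρv² = ½ × 0.757 × 186² = 13090 Pa.
CL = 2W/(ρv²S) = 2×96236/(0.757×186²×34.7) = 0.2118.
CD = 0.0188 + 0.0497 × 0.2118² = 0.02103.
L/D = CL/CD = 0.2118 / 0.02103 = 10.1

L/D = 10.1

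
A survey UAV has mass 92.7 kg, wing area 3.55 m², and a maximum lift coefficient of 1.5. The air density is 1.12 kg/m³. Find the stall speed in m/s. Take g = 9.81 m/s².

V_stall = 17.5 m/s

Stall occurs when L = W at CL,max. W = mg = 92.7 × 9.81 = 909.4 N.
From L = ½ρV²S·CL,max = W: V_stall = √(2W/(ρSCL,max)) = √(2·909.4/(1.12·3.55·1.5))
V_stall = √305 = 17.5 m/s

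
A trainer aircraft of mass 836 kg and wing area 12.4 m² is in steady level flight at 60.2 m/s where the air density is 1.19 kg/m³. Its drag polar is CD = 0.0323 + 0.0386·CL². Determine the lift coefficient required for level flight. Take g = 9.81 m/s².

CL = 0.307

Weight W = mg = 836 × 9.81 = 8201.2 N; in level flight L = W.
q = ½ρv² = ½ × 1.19 × 60.2² = 2156 Pa.
CL = W/(q·S) = 8201.2 / (2156 × 12.4) = 0.3067.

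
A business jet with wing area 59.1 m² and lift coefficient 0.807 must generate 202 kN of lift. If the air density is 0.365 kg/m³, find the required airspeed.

L = ½ρv²S·CL ⇒ v = √(2L/(ρ·S·CL))
v = √(2 × 2.02×10^5 / (0.365 × 59.1 × 0.807)) = √23210 = 152 m/s

v = 152 m/s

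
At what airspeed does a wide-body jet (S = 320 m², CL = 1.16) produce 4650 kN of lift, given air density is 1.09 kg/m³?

v = 152 m/s

L = ½ρv²S·CL ⇒ v = √(2L/(ρ·S·CL))
v = √(2 × 4.65×10^6 / (1.09 × 320 × 1.16)) = √22990 = 152 m/s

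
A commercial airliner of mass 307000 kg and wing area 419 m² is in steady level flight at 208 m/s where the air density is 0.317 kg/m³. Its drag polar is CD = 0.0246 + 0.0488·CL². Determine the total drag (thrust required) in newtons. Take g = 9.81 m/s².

D = 2.25×10^5 N

Weight W = mg = 307000 × 9.81 = 3.0117×10^6 N; in level flight L = W.
q = ½ρv² = ½ × 0.317 × 208² = 6857 Pa.
CL = 2W/(ρv²S) = 2×3.0117×10^6/(0.317×208²×419) = 1.048.
CD = 0.0246 + 0.0488 × 1.048² = 0.07822.
D = q·S·CD = 6857 × 419 × 0.07822 = 2.247×10^5 N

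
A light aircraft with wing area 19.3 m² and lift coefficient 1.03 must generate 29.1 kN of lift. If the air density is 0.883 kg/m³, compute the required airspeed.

v = 57.6 m/s

L = ½ρv²S·CL ⇒ v = √(2L/(ρ·S·CL))
v = √(2 × 29100 / (0.883 × 19.3 × 1.03)) = √3316 = 57.6 m/s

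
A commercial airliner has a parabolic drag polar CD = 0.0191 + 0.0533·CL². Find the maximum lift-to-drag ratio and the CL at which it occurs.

(L/D)max = 15.7, at CL = 0.599

For CD = CD0 + K·CL², (L/D)max occurs at CL* = √(CD0/K) and equals 1/(2√(K·CD0)).
(L/D)max = 1/(2√(0.0533 × 0.0191)) = 1/(2 × 0.03191) = 15.7
CL* = √(0.0191/0.0533) = 0.599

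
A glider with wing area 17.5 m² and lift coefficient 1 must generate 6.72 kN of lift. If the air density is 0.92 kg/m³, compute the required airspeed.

v = 28.9 m/s

L = ½ρv²S·CL ⇒ v = √(2L/(ρ·S·CL))
v = √(2 × 6720 / (0.92 × 17.5 × 1)) = √834.8 = 28.9 m/s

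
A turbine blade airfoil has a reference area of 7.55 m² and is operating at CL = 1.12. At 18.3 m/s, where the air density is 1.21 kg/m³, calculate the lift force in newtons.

Dynamic pressure q = ½ρv² = ½ × 1.21 × 18.3² = 202.6 Pa.
L = q·S·CL = 202.6 × 7.55 × 1.12 = 1710 N

L = 1710 N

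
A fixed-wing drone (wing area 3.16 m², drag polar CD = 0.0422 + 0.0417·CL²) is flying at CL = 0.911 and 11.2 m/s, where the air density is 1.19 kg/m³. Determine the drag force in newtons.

D = 18.1 N

CD = 0.0422 + 0.0417 × 0.911² = 0.07681
D = ½ρv²S·CD = ½ × 1.19 × 11.2² × 3.16 × 0.07681 = 18.1 N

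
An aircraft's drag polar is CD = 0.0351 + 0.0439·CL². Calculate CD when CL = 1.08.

CD = 0.0863

CD = 0.0351 + 0.0439 × 1.08² = 0.0351 + 0.0512 = 0.0863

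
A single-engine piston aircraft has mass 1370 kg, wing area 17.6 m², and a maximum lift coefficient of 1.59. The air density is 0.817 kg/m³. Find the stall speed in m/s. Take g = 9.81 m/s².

V_stall = 34.3 m/s

At stall, lift equals weight: L = W = m·g = 1370 × 9.81 = 13440 N.
From L = ½ρV²S·CL,max = W: V_stall = √(2W/(ρSCL,max)) = √(2·13440/(0.817·17.6·1.59))
V_stall = √1176 = 34.3 m/s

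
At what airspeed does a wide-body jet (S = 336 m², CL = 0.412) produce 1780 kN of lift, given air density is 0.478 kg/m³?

L = ½ρv²S·CL ⇒ v = √(2L/(ρ·S·CL))
v = √(2 × 1.78×10^6 / (0.478 × 336 × 0.412)) = √53800 = 232 m/s

v = 232 m/s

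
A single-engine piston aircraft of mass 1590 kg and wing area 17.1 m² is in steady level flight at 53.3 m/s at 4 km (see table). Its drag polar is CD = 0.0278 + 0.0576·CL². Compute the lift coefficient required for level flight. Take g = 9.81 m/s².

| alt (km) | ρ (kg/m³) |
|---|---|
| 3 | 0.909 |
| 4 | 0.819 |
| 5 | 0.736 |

At 4 km, from the table: ρ = 0.819 kg/m³.
In steady level flight, lift balances weight: W = mg = 1590 × 9.81 = 15598 N.
Dynamic pressure q = 0.5 × 0.819 × 53.3² = 1163 Pa.
CL = W/(q·S) = 15598 / (1163 × 17.1) = 0.7841.

CL = 0.784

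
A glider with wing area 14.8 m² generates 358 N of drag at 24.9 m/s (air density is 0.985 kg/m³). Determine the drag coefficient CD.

From D = ½ρv²S·CD, rearranging gives CD = 2D/(ρv²S).
CD = 2 × 358 / (0.985 × 24.9² × 14.8) = 0.0792

CD = 0.0792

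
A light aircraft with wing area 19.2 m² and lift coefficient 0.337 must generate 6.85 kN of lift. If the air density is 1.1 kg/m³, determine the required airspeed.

v = 43.9 m/s

L = ½ρv²S·CL ⇒ v = √(2L/(ρ·S·CL))
v = √(2 × 6850 / (1.1 × 19.2 × 0.337)) = √1925 = 43.9 m/s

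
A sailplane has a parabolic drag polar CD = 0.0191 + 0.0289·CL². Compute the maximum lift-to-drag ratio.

For CD = CD0 + K·CL², (L/D)max occurs at CL* = √(CD0/K) and equals 1/(2√(K·CD0)).
(L/D)max = 1/(2√(0.0289 × 0.0191)) = 1/(2 × 0.02349) = 21.3

(L/D)max = 21.3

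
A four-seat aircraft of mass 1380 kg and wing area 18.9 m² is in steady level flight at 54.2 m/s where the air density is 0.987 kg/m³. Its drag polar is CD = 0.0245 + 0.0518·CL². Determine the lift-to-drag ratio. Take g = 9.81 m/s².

In steady level flight, lift balances weight: W = mg = 1380 × 9.81 = 13538 N.
q = ½ρv² = ½ × 0.987 × 54.2² = 1450 Pa.
CL = 2W/(ρv²S) = 2×13538/(0.987×54.2²×18.9) = 0.4941.
CD = 0.0245 + 0.0518 × 0.4941² = 0.03715.
L/D = CL/CD = 0.4941 / 0.03715 = 13.3

L/D = 13.3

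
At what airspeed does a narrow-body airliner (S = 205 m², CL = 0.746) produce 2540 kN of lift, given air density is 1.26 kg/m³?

v = 162 m/s

L = ½ρv²S·CL ⇒ v = √(2L/(ρ·S·CL))
v = √(2 × 2.54×10^6 / (1.26 × 205 × 0.746)) = √26360 = 162 m/s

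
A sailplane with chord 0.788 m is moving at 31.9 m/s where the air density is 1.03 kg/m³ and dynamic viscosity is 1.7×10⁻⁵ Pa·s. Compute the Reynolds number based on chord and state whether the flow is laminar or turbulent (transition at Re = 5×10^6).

Re = 1.52×10^6 (laminar)

Re = ρ·v·c/μ = 1.03 × 31.9 × 0.788 / (1.7×10⁻⁵) = 1.52×10^6
Since 1.52×10^6 < 5×10^6, the flow is laminar.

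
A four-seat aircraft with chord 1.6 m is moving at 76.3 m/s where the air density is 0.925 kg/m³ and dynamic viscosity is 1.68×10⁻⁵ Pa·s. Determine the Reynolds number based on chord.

Re = ρ·v·c/μ = 0.925 × 76.3 × 1.6 / (1.68×10⁻⁵) = 6.72×10^6

Re = 6.72×10^6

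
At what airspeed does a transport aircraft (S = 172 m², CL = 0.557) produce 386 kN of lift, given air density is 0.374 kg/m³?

L = ½ρv²S·CL ⇒ v = √(2L/(ρ·S·CL))
v = √(2 × 3.86×10^5 / (0.374 × 172 × 0.557)) = √21550 = 147 m/s

v = 147 m/s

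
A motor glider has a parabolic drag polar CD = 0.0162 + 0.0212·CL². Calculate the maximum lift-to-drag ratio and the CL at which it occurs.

For CD = CD0 + K·CL², (L/D)max occurs at CL* = √(CD0/K) and equals 1/(2√(K·CD0)).
(L/D)max = 1/(2√(0.0212 × 0.0162)) = 1/(2 × 0.01853) = 27
CL* = √(0.0162/0.0212) = 0.874

(L/D)max = 27, at CL = 0.874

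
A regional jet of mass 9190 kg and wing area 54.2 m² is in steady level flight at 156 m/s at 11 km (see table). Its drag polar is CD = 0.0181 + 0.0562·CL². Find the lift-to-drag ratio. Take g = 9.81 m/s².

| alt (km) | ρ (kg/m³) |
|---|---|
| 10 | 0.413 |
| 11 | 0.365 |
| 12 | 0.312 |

L/D = 14.4

At 11 km, from the table: ρ = 0.365 kg/m³.
In steady level flight, lift balances weight: W = mg = 9190 × 9.81 = 90154 N.
Dynamic pressure q = 0.5 × 0.365 × 156² = 4441 Pa.
Required CL = L/(qS) = 90154/(4441·54.2) = 0.3745.
CD = 0.0181 + 0.0562 × 0.3745² = 0.02598.
L/D = CL/CD = 0.3745 / 0.02598 = 14.4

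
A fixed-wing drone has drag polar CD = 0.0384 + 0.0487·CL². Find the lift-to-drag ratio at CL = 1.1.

L/D = 11.3

CD = 0.0384 + 0.0487 × 1.1² = 0.09733
L/D = CL/CD = 1.1 / 0.09733 = 11.3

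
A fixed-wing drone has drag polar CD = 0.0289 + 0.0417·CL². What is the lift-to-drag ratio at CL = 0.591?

L/D = 13.6

CD = 0.0289 + 0.0417 × 0.591² = 0.04347
L/D = CL/CD = 0.591 / 0.04347 = 13.6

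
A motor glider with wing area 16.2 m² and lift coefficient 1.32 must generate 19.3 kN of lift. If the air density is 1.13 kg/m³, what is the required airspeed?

L = ½ρv²S·CL ⇒ v = √(2L/(ρ·S·CL))
v = √(2 × 19300 / (1.13 × 16.2 × 1.32)) = √1597 = 40 m/s

v = 40 m/s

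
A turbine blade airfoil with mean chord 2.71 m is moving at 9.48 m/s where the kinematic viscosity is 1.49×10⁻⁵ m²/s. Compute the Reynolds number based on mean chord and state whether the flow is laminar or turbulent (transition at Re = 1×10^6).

Re = v·c/ν = 9.48 × 2.71 / (1.49×10⁻⁵) = 1.72×10^6
Since 1.72×10^6 > 1×10^6, the flow is turbulent.

Re = 1.72×10^6 (turbulent)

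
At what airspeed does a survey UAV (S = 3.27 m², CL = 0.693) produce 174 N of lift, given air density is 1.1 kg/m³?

v = 11.8 m/s

L = ½ρv²S·CL ⇒ v = √(2L/(ρ·S·CL))
v = √(2 × 174 / (1.1 × 3.27 × 0.693)) = √139.6 = 11.8 m/s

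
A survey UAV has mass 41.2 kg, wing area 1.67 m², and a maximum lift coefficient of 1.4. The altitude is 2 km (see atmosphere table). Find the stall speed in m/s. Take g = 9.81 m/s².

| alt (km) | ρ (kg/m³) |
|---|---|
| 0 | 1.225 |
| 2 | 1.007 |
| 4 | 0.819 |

V_stall = 18.5 m/s

At 2 km, from the table: ρ = 1.007 kg/m³.
Stall occurs when L = W at CL,max. W = mg = 41.2 × 9.81 = 404.2 N.
From L = ½ρV²S·CL,max = W: V_stall = √(2W/(ρSCL,max)) = √(2·404.2/(1.007·1.67·1.4))
V_stall = √343.3 = 18.5 m/s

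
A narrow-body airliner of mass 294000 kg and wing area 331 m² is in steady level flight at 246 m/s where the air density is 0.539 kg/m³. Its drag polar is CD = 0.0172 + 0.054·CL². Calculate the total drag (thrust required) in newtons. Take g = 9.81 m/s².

D = 1.76×10^5 N

Weight W = mg = 294000 × 9.81 = 2.8841×10^6 N; in level flight L = W.
q = ½ρv² = ½ × 0.539 × 246² = 16310 Pa.
CL = W/(q·S) = 2.8841×10^6 / (16310 × 331) = 0.5343.
CD = 0.0172 + 0.054 × 0.5343² = 0.03261.
D = q·S·CD = 16310 × 331 × 0.03261 = 1.761×10^5 N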